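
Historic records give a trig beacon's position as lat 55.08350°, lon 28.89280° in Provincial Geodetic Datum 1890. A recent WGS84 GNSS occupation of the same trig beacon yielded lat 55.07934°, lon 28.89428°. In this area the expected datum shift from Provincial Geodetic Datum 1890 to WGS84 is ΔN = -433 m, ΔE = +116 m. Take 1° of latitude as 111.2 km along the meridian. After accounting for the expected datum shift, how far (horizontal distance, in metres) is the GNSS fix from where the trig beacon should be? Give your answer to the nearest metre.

37 m

Observed coordinate differences: Δφ = -0.00416°, Δλ = +0.00148°.
Converting to metres (1° lat = 111200 m, cos φ = 0.572382): observed ΔN = -462.6 m, observed ΔE = 94.2 m.
Subtracting the expected shift leaves a residual of -462.6 − (-433) = -29.6 m north and 94.2 − (116) = -21.8 m east.
Residual distance = √((-29.6)² + (-21.8)²) = 36.8 m.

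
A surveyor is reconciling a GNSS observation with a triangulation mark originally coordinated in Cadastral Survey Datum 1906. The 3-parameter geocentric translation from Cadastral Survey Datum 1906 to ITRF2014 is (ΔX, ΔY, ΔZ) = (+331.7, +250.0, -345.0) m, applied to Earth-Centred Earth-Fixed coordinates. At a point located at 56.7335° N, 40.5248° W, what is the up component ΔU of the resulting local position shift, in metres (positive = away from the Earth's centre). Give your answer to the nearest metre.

ΔU = -239 m

The local up (radial) axis is (cos φ cos λ, cos φ sin λ, sin φ), giving ΔU = 138.304 − 89.106 − 288.464 = -239.27 m.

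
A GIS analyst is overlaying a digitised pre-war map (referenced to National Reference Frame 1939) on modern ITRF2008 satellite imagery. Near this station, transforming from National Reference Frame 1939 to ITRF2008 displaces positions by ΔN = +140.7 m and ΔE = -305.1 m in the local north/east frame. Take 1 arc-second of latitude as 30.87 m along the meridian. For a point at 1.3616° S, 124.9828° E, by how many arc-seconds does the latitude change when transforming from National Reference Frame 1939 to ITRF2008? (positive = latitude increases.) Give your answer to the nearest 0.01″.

1″ of latitude = 30.87 m, so Δφ = 140.7 / 30.87 = 4.558″.

Δφ = 4.56″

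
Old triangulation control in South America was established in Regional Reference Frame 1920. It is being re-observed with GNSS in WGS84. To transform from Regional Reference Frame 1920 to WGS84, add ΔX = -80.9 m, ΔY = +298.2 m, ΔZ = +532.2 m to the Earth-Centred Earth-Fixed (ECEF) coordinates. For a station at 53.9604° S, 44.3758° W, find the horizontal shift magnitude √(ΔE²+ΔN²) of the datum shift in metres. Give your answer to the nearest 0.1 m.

The local east axis at (φ, λ) is (−sin λ, cos λ, 0), so ΔE = −sin(-44.3758°)·(-80.9) + cos(-44.3758°)·298.2 = 156.57 m.
The local north axis is (−sin φ cos λ, −sin φ sin λ, cos φ), giving ΔN = -46.758 − 168.635 + 313.117 = 97.72 m.
Horizontal magnitude = √(ΔE² + ΔN²) = √(156.57² + 97.72²) = 184.56 m.

184.6 m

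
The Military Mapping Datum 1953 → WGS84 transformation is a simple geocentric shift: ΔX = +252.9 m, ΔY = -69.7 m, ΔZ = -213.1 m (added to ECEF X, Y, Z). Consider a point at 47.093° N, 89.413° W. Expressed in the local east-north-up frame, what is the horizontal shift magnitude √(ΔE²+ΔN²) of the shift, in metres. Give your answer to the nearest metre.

321 m

The local east axis at (φ, λ) is (−sin λ, cos λ, 0), so ΔE = −sin(-89.413°)·252.9 + cos(-89.413°)·(-69.7) = 252.17 m.
The local north axis is (−sin φ cos λ, −sin φ sin λ, cos φ), giving ΔN = -1.898 − 51.050 − 145.081 = -198.03 m.
Horizontal magnitude = √(ΔE² + ΔN²) = √(252.17² + (-198.03)²) = 320.63 m.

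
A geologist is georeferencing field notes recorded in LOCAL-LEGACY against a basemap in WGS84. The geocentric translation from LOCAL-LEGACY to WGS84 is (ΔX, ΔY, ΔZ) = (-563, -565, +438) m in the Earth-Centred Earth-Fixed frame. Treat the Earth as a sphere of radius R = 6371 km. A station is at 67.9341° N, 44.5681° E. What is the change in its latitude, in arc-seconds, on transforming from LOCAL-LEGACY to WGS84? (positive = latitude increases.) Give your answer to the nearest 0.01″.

sin φ = 0.926752, cos φ = 0.375673, sin λ = 0.701757, cos λ = 0.712417.
North component: ΔN = −sin φ cos λ·ΔX − sin φ sin λ·ΔY + cos φ·ΔZ = −(0.926752)(0.712417)(-563) − (0.926752)(0.701757)(-565) + (0.375673)(438) = 903.71 m.
1° of latitude spans πR/180 = 111195 m, so Δφ = 903.71 / 111195 × 3600 = 29.258″.

Δφ = 29.26″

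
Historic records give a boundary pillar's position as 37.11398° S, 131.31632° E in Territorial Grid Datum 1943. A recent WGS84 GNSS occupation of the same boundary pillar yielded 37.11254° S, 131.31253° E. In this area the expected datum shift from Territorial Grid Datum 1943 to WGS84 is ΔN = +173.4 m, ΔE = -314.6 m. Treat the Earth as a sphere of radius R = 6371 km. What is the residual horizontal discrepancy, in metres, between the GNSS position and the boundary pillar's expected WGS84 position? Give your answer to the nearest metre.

25 m

Observed coordinate differences: Δφ = +0.00144°, Δλ = -0.00379°.
Converting to metres (1° lat = 111195 m, cos φ = 0.797437): observed ΔN = 160.1 m, observed ΔE = -336.1 m.
Subtracting the expected shift leaves a residual of 160.1 − (173.4) = -13.3 m north and -336.1 − (-314.6) = -21.5 m east.
Residual distance = √((-13.3)² + (-21.5)²) = 25.2 m.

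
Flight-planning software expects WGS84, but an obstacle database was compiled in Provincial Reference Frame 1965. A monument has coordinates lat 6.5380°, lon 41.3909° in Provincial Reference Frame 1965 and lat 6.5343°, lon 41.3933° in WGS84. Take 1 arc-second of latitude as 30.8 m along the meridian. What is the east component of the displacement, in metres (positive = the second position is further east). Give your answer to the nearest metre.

ΔE = 264 m

Δφ = 6.5343° − 6.5380° = -0.0037°; Δλ = 41.3933° − 41.3909° = +0.0024°.
1° of latitude = 3600 × 30.80 = 110880 m.
ΔN = Δφ × 110880 = -410.3 m; ΔE = Δλ × 110880 × cos(6.5380°) = +0.0024 × 110880 × 0.993497 = 264.4 m.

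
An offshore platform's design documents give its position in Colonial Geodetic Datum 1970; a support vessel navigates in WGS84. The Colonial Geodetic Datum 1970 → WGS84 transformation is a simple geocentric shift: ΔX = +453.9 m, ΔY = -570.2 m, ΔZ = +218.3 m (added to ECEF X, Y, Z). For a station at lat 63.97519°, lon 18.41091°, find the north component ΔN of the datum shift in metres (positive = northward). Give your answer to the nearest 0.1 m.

ΔN = -129.4 m

The local north axis is (−sin φ cos λ, −sin φ sin λ, cos φ), giving ΔN = -387.000 + 161.826 + 95.781 = -129.39 m.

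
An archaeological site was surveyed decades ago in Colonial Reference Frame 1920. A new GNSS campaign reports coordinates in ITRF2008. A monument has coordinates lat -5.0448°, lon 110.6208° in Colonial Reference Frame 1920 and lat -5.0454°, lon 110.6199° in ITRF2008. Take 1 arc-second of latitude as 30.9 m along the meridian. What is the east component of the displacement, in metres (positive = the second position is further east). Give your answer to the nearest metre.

Δφ = -5.0454° − -5.0448° = -0.0006°; Δλ = 110.6199° − 110.6208° = -0.0009°.
1° of latitude = 3600 × 30.90 = 111240 m.
ΔN = Δφ × 111240 = -66.7 m; ΔE = Δλ × 111240 × cos(-5.0448°) = -0.0009 × 111240 × 0.996126 = -99.7 m.

ΔE = -100 m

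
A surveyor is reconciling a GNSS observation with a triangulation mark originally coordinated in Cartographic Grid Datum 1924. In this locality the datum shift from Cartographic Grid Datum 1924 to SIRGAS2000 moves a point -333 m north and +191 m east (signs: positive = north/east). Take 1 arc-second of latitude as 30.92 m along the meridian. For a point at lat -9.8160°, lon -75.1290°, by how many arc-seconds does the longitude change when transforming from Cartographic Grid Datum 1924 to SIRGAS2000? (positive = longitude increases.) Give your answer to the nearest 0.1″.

At latitude -9.8160°, cos φ = 0.985360.
1″ of longitude at this latitude = 30.92 × cos φ = 30.4673 m, so Δλ = 191.0 / 30.4673 = 6.269″.

Δλ = 6.3″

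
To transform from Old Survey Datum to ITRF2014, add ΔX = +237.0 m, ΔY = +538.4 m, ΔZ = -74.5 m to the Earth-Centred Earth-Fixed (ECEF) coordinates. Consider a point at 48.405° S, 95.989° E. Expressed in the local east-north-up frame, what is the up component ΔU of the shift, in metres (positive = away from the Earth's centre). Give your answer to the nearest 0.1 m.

At φ = -48.405°, λ = 95.989°: sin φ = -0.747856, cos φ = 0.663861, sin λ = 0.994542, cos λ = -0.104338.
ΔU = cos φ cos λ·ΔX + cos φ sin λ·ΔY + sin φ·ΔZ = (0.663861)(-0.104338)(237.0) + (0.663861)(0.994542)(538.4) + (-0.747856)(-74.5) = 394.77 m.

ΔU = 394.8 m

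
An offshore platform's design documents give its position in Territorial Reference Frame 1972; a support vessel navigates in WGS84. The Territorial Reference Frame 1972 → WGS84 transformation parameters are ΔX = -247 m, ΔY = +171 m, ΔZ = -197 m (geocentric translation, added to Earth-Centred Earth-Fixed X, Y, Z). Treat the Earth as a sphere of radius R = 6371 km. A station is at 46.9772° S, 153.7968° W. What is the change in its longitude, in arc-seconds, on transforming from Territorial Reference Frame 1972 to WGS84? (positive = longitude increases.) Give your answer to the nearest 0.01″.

Δλ = -12.46″

sin φ = -0.731082, cos φ = 0.682289, sin λ = -0.441556, cos λ = -0.897234.
East component: ΔE = −sin λ·ΔX + cos λ·ΔY = −(-0.441556)(-247) + (-0.897234)(171) = -262.49 m.
1° of latitude spans πR/180 = 111195 m; at latitude φ, 1° of longitude spans that × cos φ = 75867.1 m, so Δλ = -262.49 / 75867.1 × 3600 = -12.456″.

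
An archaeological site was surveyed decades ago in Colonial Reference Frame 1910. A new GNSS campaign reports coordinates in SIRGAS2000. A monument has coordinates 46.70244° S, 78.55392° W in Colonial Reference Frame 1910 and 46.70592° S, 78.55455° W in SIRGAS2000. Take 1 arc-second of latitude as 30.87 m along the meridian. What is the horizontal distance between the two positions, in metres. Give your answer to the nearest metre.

Δφ = -46.70592° − -46.70244° = -0.00348°; Δλ = -78.55455° − -78.55392° = -0.00063°.
1° of latitude = 3600 × 30.87 = 111132 m.
ΔN = Δφ × 111132 = -386.7 m; ΔE = Δλ × 111132 × cos(-46.70244°) = -0.00063 × 111132 × 0.685787 = -48.0 m.
Distance = √(ΔE² + ΔN²) = √((-48.0)² + (-386.7)²) = 389.7 m.

390 m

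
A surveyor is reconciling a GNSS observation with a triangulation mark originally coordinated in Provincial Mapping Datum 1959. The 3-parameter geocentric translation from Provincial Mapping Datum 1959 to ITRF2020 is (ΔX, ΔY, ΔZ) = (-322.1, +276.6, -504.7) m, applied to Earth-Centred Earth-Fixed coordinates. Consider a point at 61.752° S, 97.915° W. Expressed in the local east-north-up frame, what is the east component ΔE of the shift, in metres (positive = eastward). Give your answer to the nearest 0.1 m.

The local east axis at (φ, λ) is (−sin λ, cos λ, 0), so ΔE = −sin(-97.915°)·(-322.1) + cos(-97.915°)·276.6 = -357.12 m.

ΔE = -357.1 m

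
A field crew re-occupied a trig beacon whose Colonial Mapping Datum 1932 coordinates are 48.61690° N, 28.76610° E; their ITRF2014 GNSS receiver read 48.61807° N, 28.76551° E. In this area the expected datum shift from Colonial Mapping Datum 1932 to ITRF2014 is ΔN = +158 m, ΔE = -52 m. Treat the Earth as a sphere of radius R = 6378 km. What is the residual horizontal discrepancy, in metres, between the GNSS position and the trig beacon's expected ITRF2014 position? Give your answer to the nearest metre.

29 m

Observed coordinate differences: Δφ = +0.00117°, Δλ = -0.00059°.
Converting to metres (1° lat = 111317 m, cos φ = 0.661091): observed ΔN = 130.2 m, observed ΔE = -43.4 m.
Subtracting the expected shift leaves a residual of 130.2 − (158) = -27.8 m north and -43.4 − (-52) = 8.6 m east.
Residual distance = √((-27.8)² + 8.6²) = 29.1 m.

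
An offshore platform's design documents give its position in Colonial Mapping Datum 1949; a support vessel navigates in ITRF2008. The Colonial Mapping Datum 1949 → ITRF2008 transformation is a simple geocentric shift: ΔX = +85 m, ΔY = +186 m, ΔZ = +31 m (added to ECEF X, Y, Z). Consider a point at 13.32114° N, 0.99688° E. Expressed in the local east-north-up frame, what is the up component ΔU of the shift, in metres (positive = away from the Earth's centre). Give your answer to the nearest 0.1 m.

ΔU = 93.0 m

The local up (radial) axis is (cos φ cos λ, cos φ sin λ, sin φ), giving ΔU = 82.700 + 3.149 + 7.143 = 92.99 m.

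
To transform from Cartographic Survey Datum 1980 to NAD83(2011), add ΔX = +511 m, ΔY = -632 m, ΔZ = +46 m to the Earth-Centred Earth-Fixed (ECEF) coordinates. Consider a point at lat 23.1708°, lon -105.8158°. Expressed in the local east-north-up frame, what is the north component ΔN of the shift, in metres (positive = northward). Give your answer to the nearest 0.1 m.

ΔN = -142.2 m

At φ = 23.1708°, λ = -105.8158°: sin φ = 0.393473, cos φ = 0.919336, sin λ = -0.962143, cos λ = -0.272546.
ΔN = −sin φ cos λ·ΔX − sin φ sin λ·ΔY + cos φ·ΔZ = −(0.393473)(-0.272546)(511) − (0.393473)(-0.962143)(-632) + (0.919336)(46) = -142.17 m.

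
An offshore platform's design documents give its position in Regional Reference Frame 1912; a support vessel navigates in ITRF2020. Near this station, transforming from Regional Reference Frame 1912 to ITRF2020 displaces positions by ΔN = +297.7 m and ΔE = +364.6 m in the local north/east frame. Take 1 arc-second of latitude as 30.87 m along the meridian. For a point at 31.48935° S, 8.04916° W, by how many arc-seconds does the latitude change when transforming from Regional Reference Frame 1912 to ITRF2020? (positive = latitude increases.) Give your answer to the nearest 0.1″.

Δφ = 9.6″

1″ of latitude = 30.87 m, so Δφ = 297.7 / 30.87 = 9.644″.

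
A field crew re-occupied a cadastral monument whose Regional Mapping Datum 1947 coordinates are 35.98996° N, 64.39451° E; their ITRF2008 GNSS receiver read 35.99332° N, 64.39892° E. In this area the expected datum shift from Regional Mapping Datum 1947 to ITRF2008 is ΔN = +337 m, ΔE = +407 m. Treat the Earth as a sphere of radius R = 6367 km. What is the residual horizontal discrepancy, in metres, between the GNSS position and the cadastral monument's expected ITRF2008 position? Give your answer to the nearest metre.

Observed coordinate differences: Δφ = +0.00336°, Δλ = +0.00441°.
Converting to metres (1° lat = 111125 m, cos φ = 0.809120): observed ΔN = 373.4 m, observed ΔE = 396.5 m.
Subtracting the expected shift leaves a residual of 373.4 − (337) = 36.4 m north and 396.5 − (407) = -10.5 m east.
Residual distance = √(36.4² + (-10.5)²) = 37.9 m.

38 m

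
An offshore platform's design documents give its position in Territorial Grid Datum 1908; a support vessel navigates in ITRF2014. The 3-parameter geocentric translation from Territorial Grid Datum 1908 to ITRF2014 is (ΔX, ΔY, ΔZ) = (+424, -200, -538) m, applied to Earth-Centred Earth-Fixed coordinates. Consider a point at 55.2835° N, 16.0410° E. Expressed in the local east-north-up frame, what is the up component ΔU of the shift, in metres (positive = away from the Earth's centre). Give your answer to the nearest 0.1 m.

The local up (radial) axis is (cos φ cos λ, cos φ sin λ, sin φ), giving ΔU = 232.073 − 31.474 − 442.225 = -241.63 m.

ΔU = -241.6 m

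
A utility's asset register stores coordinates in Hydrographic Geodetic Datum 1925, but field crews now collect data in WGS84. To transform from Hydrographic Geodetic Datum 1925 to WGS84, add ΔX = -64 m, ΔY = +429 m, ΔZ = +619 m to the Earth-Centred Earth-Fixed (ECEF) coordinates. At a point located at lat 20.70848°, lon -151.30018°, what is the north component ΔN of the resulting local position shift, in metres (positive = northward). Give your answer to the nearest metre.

The local north axis is (−sin φ cos λ, −sin φ sin λ, cos φ), giving ΔN = -19.851 + 72.850 + 579.007 = 632.01 m.

ΔN = 632 m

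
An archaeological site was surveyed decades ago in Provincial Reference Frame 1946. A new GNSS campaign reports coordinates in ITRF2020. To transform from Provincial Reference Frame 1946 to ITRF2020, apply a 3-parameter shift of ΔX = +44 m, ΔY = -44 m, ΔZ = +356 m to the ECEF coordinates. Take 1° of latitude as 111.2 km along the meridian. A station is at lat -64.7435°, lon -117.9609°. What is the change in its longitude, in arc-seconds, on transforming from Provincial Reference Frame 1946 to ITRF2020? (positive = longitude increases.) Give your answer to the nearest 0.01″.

sin φ = -0.904407, cos φ = 0.426671, sin λ = -0.883268, cos λ = -0.468869.
East component: ΔE = −sin λ·ΔX + cos λ·ΔY = −(-0.883268)(44) + (-0.468869)(-44) = 59.49 m.
1° of latitude spans 111200 m; at latitude φ, 1° of longitude spans that × cos φ = 47445.9 m, so Δλ = 59.49 / 47445.9 × 3600 = 4.514″.

Δλ = 4.51″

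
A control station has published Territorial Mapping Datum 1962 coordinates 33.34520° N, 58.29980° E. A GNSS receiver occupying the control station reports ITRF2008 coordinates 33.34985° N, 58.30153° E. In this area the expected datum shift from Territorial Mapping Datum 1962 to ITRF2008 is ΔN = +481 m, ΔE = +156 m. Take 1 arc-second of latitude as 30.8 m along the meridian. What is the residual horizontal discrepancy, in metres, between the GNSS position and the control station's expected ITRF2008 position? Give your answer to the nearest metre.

35 m

Observed coordinate differences: Δφ = +0.00465°, Δλ = +0.00173°.
Converting to metres (1° lat = 110880 m, cos φ = 0.835374): observed ΔN = 515.6 m, observed ΔE = 160.2 m.
Subtracting the expected shift leaves a residual of 515.6 − (481) = 34.6 m north and 160.2 − (156) = 4.2 m east.
Residual distance = √(34.6² + 4.2²) = 34.9 m.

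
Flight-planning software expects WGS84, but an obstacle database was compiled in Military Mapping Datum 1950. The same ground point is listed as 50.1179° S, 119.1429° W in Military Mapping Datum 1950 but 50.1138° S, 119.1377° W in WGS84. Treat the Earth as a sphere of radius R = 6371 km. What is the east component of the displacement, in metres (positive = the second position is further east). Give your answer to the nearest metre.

Δφ = -50.1138° − -50.1179° = +0.0041°; Δλ = -119.1377° − -119.1429° = +0.0052°.
1° along a meridian = πR/180 = 111195 m.
ΔN = Δφ × 111195 = 455.9 m; ΔE = Δλ × 111195 × cos(-50.1179°) = +0.0052 × 111195 × 0.641210 = 370.8 m.

ΔE = 371 m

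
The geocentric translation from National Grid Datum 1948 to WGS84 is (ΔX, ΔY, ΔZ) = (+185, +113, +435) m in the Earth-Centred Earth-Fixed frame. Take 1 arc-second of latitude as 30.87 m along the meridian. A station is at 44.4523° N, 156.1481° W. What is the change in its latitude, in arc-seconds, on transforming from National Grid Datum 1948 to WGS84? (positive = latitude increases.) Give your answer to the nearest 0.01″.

Δφ = 14.93″

sin φ = 0.700315, cos φ = 0.713834, sin λ = -0.404374, cos λ = -0.914594.
North component: ΔN = −sin φ cos λ·ΔX − sin φ sin λ·ΔY + cos φ·ΔZ = −(0.700315)(-0.914594)(185) − (0.700315)(-0.404374)(113) + (0.713834)(435) = 461.01 m.
1° of latitude spans 3600 × 30.87 = 111132 m, so Δφ = 461.01 / 111132 × 3600 = 14.934″.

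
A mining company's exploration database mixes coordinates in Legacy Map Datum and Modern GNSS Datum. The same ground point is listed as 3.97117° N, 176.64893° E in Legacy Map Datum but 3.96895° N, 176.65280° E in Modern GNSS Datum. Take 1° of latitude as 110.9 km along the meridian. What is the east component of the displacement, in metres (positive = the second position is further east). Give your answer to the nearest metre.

ΔE = 428 m

Δφ = 3.96895° − 3.97117° = -0.00222°; Δλ = 176.65280° − 176.64893° = +0.00387°.
ΔN = Δφ × 110900 = -246.2 m; ΔE = Δλ × 110900 × cos(3.97117°) = +0.00387 × 110900 × 0.997599 = 428.2 m.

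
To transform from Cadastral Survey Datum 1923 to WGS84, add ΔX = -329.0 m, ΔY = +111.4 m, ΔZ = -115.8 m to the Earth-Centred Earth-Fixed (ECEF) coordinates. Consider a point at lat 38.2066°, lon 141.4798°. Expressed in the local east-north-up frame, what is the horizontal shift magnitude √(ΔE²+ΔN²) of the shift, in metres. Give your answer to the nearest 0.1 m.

315.9 m

At φ = 38.2066°, λ = 141.4798°: sin φ = 0.618499, cos φ = 0.785786, sin λ = 0.622791, cos λ = -0.782389.
ΔE = −sin λ·ΔX + cos λ·ΔY = −(0.622791)·(-329.0) + (-0.782389)·(111.4) = 117.74 m.
ΔN = −sin φ cos λ·ΔX − sin φ sin λ·ΔY + cos φ·ΔZ = −(0.618499)(-0.782389)(-329.0) − (0.618499)(0.622791)(111.4) + (0.785786)(-115.8) = -293.11 m.
Horizontal magnitude = √(ΔE² + ΔN²) = √(117.74² + (-293.11)²) = 315.87 m.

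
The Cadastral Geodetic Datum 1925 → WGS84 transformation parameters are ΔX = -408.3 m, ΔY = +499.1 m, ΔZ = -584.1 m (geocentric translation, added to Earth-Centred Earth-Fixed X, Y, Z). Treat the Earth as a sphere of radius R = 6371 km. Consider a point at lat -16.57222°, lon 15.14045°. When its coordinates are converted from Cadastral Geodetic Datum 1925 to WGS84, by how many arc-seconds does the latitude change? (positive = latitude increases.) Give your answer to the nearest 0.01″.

sin φ = -0.285224, cos φ = 0.958461, sin λ = 0.261186, cos λ = 0.965288.
North component: ΔN = −sin φ cos λ·ΔX − sin φ sin λ·ΔY + cos φ·ΔZ = −(-0.285224)(0.965288)(-408.3) − (-0.285224)(0.261186)(499.1) + (0.958461)(-584.1) = -635.07 m.
1° of latitude spans πR/180 = 111195 m, so Δφ = -635.07 / 111195 × 3600 = -20.561″.

Δφ = -20.56″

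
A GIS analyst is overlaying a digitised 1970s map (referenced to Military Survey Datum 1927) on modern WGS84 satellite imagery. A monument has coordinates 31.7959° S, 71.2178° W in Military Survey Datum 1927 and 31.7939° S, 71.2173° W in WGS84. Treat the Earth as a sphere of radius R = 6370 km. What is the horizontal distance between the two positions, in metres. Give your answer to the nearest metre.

Δφ = -31.7939° − -31.7959° = +0.0020°; Δλ = -71.2173° − -71.2178° = +0.0005°.
1° along a meridian = πR/180 = 111177 m.
ΔN = Δφ × 111177 = 222.4 m; ΔE = Δλ × 111177 × cos(-31.7959°) = +0.0005 × 111177 × 0.849930 = 47.2 m.
Distance = √(ΔE² + ΔN²) = √(47.2² + 222.4²) = 227.3 m.

227 m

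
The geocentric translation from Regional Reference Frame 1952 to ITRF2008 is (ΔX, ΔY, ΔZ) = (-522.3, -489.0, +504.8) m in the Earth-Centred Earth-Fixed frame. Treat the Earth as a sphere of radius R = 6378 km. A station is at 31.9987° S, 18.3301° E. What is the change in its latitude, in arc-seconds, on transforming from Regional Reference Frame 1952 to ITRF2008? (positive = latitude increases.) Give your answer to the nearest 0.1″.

Δφ = 2.7″

sin φ = -0.529900, cos φ = 0.848060, sin λ = 0.314491, cos λ = 0.949260.
North component: ΔN = −sin φ cos λ·ΔX − sin φ sin λ·ΔY + cos φ·ΔZ = −(-0.529900)(0.949260)(-522.3) − (-0.529900)(0.314491)(-489.0) + (0.848060)(504.8) = 83.89 m.
1° of latitude spans πR/180 = 111317 m, so Δφ = 83.89 / 111317 × 3600 = 2.713″.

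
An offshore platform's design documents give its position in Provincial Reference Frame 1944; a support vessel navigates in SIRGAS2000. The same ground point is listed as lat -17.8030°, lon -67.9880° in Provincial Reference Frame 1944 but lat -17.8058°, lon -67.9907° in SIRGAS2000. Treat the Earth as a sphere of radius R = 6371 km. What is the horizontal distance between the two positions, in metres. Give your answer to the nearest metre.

423 m

Δφ = -17.8058° − -17.8030° = -0.0028°; Δλ = -67.9907° − -67.9880° = -0.0027°.
1° along a meridian = πR/180 = 111195 m.
ΔN = Δφ × 111195 = -311.3 m; ΔE = Δλ × 111195 × cos(-17.8030°) = -0.0027 × 111195 × 0.952113 = -285.8 m.
Distance = √(ΔE² + ΔN²) = √((-285.8)² + (-311.3)²) = 422.7 m.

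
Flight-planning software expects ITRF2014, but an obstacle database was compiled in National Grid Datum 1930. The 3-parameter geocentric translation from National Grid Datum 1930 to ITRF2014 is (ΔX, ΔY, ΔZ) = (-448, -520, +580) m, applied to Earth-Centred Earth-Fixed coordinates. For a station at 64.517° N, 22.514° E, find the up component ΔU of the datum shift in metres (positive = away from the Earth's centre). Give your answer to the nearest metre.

ΔU = 260 m

The local up (radial) axis is (cos φ cos λ, cos φ sin λ, sin φ), giving ΔU = -178.059 − 85.667 + 523.574 = 259.85 m.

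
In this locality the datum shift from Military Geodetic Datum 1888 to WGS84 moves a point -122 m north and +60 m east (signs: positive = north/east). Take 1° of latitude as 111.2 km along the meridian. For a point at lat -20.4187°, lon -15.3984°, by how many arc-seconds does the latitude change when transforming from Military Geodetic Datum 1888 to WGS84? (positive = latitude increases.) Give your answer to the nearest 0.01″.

1° of latitude = 111.2 km, so Δφ = -122.0 / 111200 = -0.0010971° = -3.950″.

Δφ = -3.95″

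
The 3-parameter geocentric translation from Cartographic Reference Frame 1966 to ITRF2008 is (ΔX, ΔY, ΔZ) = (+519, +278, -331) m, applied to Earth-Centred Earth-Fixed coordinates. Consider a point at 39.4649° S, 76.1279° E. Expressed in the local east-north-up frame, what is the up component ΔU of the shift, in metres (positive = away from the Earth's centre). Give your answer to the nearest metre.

At φ = -39.4649°, λ = 76.1279°: sin φ = -0.635605, cos φ = 0.772014, sin λ = 0.970833, cos λ = 0.239755.
ΔU = cos φ cos λ·ΔX + cos φ sin λ·ΔY + sin φ·ΔZ = (0.772014)(0.239755)(519) + (0.772014)(0.970833)(278) + (-0.635605)(-331) = 514.81 m.

ΔU = 515 m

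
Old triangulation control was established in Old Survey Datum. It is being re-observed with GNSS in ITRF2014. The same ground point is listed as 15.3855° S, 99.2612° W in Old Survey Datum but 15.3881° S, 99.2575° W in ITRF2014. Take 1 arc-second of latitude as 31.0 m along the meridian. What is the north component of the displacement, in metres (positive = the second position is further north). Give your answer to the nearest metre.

ΔN = -290 m

Δφ = -15.3881° − -15.3855° = -0.0026°; Δλ = -99.2575° − -99.2612° = +0.0037°.
1° of latitude = 3600 × 31.00 = 111600 m.
ΔN = Δφ × 111600 = -290.2 m; ΔE = Δλ × 111600 × cos(-15.3855°) = +0.0037 × 111600 × 0.964163 = 398.1 m.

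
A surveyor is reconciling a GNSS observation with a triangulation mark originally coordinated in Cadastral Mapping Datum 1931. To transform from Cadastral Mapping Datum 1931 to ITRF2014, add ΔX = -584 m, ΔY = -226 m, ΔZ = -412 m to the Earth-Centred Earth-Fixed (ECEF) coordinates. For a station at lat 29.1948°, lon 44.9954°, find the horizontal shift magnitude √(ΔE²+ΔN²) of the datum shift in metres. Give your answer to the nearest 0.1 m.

At φ = 29.1948°, λ = 44.9954°: sin φ = 0.487780, cos φ = 0.872966, sin λ = 0.707050, cos λ = 0.707164.
ΔE = −sin λ·ΔX + cos λ·ΔY = −(0.707050)·(-584) + (0.707164)·(-226) = 253.10 m.
ΔN = −sin φ cos λ·ΔX − sin φ sin λ·ΔY + cos φ·ΔZ = −(0.487780)(0.707164)(-584) − (0.487780)(0.707050)(-226) + (0.872966)(-412) = -80.27 m.
Horizontal magnitude = √(ΔE² + ΔN²) = √(253.10² + (-80.27)²) = 265.52 m.

265.5 m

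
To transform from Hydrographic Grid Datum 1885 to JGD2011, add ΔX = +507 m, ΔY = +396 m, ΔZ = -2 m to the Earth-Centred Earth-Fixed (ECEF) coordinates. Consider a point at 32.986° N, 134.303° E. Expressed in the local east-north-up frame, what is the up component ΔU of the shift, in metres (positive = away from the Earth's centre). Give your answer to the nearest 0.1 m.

At φ = 32.986°, λ = 134.303°: sin φ = 0.544434, cos φ = 0.838804, sin λ = 0.715656, cos λ = -0.698453.
ΔU = cos φ cos λ·ΔX + cos φ sin λ·ΔY + sin φ·ΔZ = (0.838804)(-0.698453)(507) + (0.838804)(0.715656)(396) + (0.544434)(-2) = -60.41 m.

ΔU = -60.4 m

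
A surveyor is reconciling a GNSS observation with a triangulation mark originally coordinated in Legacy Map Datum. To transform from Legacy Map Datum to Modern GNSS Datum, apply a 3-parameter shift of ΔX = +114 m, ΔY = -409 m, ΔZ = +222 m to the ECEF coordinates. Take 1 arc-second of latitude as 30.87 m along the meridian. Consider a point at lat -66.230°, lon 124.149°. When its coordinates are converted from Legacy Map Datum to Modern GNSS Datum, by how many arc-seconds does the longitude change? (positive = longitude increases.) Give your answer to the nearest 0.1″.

Δλ = 10.9″

sin φ = -0.915171, cos φ = 0.403066, sin λ = 0.827581, cos λ = -0.561347.
East component: ΔE = −sin λ·ΔX + cos λ·ΔY = −(0.827581)(114) + (-0.561347)(-409) = 135.25 m.
1° of latitude spans 3600 × 30.87 = 111132 m; at latitude φ, 1° of longitude spans that × cos φ = 44793.5 m, so Δλ = 135.25 / 44793.5 × 3600 = 10.870″.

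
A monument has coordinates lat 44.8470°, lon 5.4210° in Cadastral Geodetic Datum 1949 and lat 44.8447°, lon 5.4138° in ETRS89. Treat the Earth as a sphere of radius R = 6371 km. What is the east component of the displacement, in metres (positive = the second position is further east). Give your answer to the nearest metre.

Δφ = 44.8447° − 44.8470° = -0.0023°; Δλ = 5.4138° − 5.4210° = -0.0072°.
1° along a meridian = πR/180 = 111195 m.
ΔN = Δφ × 111195 = -255.7 m; ΔE = Δλ × 111195 × cos(44.8470°) = -0.0072 × 111195 × 0.708992 = -567.6 m.

ΔE = -568 m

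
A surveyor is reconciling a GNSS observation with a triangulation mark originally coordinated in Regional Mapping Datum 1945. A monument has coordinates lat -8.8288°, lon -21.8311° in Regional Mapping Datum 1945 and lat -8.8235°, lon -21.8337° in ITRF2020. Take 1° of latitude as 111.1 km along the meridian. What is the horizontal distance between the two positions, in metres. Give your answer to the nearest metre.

654 m

Δφ = -8.8235° − -8.8288° = +0.0053°; Δλ = -21.8337° − -21.8311° = -0.0026°.
ΔN = Δφ × 111100 = 588.8 m; ΔE = Δλ × 111100 × cos(-8.8288°) = -0.0026 × 111100 × 0.988151 = -285.4 m.
Distance = √(ΔE² + ΔN²) = √((-285.4)² + 588.8²) = 654.4 m.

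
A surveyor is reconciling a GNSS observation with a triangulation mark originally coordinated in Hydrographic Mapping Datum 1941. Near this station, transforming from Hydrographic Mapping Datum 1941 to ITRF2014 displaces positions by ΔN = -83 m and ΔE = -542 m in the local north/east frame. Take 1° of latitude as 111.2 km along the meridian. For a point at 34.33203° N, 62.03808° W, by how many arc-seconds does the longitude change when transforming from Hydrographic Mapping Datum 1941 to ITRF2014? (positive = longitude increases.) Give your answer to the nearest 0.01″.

Δλ = -21.25″

At latitude 34.33203°, cos φ = 0.825783.
1° of longitude at this latitude = 111.2 × cos φ = 91.83 km, so Δλ = -542.0 / 91827.1 = -0.0059024° = -21.249″.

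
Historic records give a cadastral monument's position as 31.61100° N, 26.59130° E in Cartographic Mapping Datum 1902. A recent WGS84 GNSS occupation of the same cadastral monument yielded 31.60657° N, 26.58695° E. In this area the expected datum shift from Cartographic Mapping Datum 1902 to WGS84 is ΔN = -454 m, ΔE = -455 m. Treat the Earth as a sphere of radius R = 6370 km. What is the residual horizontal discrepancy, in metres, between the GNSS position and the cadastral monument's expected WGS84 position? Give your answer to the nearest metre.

58 m

Observed coordinate differences: Δφ = -0.00443°, Δλ = -0.00435°.
Converting to metres (1° lat = 111177 m, cos φ = 0.851626): observed ΔN = -492.5 m, observed ΔE = -411.9 m.
Subtracting the expected shift leaves a residual of -492.5 − (-454) = -38.5 m north and -411.9 − (-455) = 43.1 m east.
Residual distance = √((-38.5)² + 43.1²) = 57.8 m.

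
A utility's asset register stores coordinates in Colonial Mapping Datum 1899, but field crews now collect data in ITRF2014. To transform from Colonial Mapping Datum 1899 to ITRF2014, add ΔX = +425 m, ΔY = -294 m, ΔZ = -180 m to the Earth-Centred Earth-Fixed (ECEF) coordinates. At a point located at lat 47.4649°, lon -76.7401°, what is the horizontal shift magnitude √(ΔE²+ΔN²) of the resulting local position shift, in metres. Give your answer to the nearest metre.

The local east axis at (φ, λ) is (−sin λ, cos λ, 0), so ΔE = −sin(-76.7401°)·425 + cos(-76.7401°)·(-294) = 346.23 m.
The local north axis is (−sin φ cos λ, −sin φ sin λ, cos φ), giving ΔN = -71.831 − 210.862 − 121.688 = -404.38 m.
Horizontal magnitude = √(ΔE² + ΔN²) = √(346.23² + (-404.38)²) = 532.36 m.

532 m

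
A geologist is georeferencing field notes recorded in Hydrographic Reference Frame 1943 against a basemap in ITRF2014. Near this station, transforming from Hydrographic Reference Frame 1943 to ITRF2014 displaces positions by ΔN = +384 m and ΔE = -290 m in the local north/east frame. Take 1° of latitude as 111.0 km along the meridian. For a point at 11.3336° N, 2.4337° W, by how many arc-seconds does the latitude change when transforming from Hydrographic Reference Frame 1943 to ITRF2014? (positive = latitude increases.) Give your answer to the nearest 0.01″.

1° of latitude = 111.0 km, so Δφ = 384.0 / 111000 = 0.0034595° = 12.454″.

Δφ = 12.45″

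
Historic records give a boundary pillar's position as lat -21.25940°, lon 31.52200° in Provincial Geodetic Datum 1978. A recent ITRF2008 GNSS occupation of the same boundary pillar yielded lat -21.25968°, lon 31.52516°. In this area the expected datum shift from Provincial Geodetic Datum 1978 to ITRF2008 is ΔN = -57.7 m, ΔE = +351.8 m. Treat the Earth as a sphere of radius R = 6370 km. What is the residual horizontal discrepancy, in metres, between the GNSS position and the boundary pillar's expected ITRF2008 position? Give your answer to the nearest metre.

36 m

Observed coordinate differences: Δφ = -0.00028°, Δλ = +0.00316°.
Converting to metres (1° lat = 111177 m, cos φ = 0.931948): observed ΔN = -31.1 m, observed ΔE = 327.4 m.
Subtracting the expected shift leaves a residual of -31.1 − (-57.7) = 26.6 m north and 327.4 − (351.8) = -24.4 m east.
Residual distance = √(26.6² + (-24.4)²) = 36.1 m.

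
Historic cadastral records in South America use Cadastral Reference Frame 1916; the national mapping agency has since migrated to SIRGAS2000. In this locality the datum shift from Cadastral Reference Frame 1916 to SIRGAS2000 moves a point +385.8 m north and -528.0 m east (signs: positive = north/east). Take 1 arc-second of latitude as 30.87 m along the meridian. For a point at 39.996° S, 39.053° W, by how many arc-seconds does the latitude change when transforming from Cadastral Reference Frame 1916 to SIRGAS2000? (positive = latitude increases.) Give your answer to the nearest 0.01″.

1″ of latitude = 30.87 m, so Δφ = 385.8 / 30.87 = 12.498″.

Δφ = 12.50″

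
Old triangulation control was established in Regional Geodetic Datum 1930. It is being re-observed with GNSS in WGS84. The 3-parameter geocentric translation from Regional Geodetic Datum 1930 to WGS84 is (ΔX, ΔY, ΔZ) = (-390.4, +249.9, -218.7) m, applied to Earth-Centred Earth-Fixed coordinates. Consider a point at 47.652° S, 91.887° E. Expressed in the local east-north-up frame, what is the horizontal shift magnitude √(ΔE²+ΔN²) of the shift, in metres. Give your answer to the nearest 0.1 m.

384.8 m

The local east axis at (φ, λ) is (−sin λ, cos λ, 0), so ΔE = −sin(91.887°)·(-390.4) + cos(91.887°)·249.9 = 381.96 m.
The local north axis is (−sin φ cos λ, −sin φ sin λ, cos φ), giving ΔN = 9.501 + 184.593 − 147.323 = 46.77 m.
Horizontal magnitude = √(ΔE² + ΔN²) = √(381.96² + 46.77²) = 384.81 m.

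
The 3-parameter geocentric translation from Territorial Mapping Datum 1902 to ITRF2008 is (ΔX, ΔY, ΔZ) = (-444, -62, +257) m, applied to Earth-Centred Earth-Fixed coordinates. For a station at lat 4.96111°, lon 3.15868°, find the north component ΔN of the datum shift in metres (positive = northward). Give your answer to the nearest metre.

ΔN = 295 m

At φ = 4.96111°, λ = 3.15868°: sin φ = 0.086480, cos φ = 0.996254, sin λ = 0.055101, cos λ = 0.998481.
ΔN = −sin φ cos λ·ΔX − sin φ sin λ·ΔY + cos φ·ΔZ = −(0.086480)(0.998481)(-444) − (0.086480)(0.055101)(-62) + (0.996254)(257) = 294.67 m.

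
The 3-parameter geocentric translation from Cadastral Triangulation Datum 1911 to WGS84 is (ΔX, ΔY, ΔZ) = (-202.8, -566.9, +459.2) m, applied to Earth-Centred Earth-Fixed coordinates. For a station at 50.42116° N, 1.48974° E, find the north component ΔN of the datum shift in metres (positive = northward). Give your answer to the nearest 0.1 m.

ΔN = 460.2 m

At φ = 50.42116°, λ = 1.48974°: sin φ = 0.770749, cos φ = 0.637139, sin λ = 0.025998, cos λ = 0.999662.
ΔN = −sin φ cos λ·ΔX − sin φ sin λ·ΔY + cos φ·ΔZ = −(0.770749)(0.999662)(-202.8) − (0.770749)(0.025998)(-566.9) + (0.637139)(459.2) = 460.19 m.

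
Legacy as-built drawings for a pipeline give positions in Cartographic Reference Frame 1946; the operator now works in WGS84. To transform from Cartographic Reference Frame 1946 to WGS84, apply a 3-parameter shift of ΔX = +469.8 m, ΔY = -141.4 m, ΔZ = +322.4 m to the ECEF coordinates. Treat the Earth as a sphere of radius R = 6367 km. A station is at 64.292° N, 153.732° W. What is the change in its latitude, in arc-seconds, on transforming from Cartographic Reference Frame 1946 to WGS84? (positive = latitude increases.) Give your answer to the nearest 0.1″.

Δφ = 15.0″

sin φ = 0.901016, cos φ = 0.433785, sin λ = -0.442570, cos λ = -0.896734.
North component: ΔN = −sin φ cos λ·ΔX − sin φ sin λ·ΔY + cos φ·ΔZ = −(0.901016)(-0.896734)(469.8) − (0.901016)(-0.442570)(-141.4) + (0.433785)(322.4) = 463.05 m.
1° of latitude spans πR/180 = 111125 m, so Δφ = 463.05 / 111125 × 3600 = 15.001″.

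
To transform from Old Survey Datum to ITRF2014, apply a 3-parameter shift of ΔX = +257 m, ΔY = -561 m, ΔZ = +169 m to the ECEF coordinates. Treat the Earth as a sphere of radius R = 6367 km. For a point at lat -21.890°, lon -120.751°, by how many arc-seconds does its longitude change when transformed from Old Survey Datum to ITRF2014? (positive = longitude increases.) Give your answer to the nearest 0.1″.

Δλ = 17.7″

sin φ = -0.372826, cos φ = 0.927901, sin λ = -0.859397, cos λ = -0.511308.
East component: ΔE = −sin λ·ΔX + cos λ·ΔY = −(-0.859397)(257) + (-0.511308)(-561) = 507.71 m.
1° of latitude spans πR/180 = 111125 m; at latitude φ, 1° of longitude spans that × cos φ = 103113.1 m, so Δλ = 507.71 / 103113.1 × 3600 = 17.726″.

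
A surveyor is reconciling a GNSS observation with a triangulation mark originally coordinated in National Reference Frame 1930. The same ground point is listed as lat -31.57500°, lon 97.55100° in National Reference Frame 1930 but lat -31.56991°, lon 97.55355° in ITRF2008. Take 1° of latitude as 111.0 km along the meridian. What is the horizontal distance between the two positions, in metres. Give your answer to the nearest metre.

Δφ = -31.56991° − -31.57500° = +0.00509°; Δλ = 97.55355° − 97.55100° = +0.00255°.
ΔN = Δφ × 111000 = 565.0 m; ΔE = Δλ × 111000 × cos(-31.57500°) = +0.00255 × 111000 × 0.851955 = 241.1 m.
Distance = √(ΔE² + ΔN²) = √(241.1² + 565.0²) = 614.3 m.

614 m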